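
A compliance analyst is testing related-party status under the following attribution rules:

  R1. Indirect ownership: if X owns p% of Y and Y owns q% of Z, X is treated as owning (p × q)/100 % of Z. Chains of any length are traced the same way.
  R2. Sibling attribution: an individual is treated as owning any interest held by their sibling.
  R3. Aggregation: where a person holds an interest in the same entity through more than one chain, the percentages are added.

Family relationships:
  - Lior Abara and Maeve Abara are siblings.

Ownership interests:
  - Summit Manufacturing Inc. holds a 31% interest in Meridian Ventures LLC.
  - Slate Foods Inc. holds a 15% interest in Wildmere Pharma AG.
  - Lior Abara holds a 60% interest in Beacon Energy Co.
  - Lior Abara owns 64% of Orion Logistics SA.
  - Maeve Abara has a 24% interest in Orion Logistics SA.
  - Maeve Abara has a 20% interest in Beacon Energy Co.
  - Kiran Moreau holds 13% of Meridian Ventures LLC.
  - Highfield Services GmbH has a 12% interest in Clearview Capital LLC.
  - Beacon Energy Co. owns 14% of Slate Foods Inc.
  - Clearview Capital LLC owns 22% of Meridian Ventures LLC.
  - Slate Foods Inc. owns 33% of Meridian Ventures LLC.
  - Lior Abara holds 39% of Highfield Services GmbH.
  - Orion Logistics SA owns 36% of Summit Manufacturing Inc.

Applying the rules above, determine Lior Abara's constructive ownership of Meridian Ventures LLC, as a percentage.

By sibling attribution (R2), Lior Abara is treated as also owning Maeve Abara's interest in Beacon Energy Co, giving 60% + 20% = 80%.
By sibling attribution (R2), Lior Abara is treated as also owning Maeve Abara's interest in Orion Logistics SA, giving 64% + 24% = 88%.
Chain via Highfield Services GmbH → Clearview Capital LLC (R1): 39% × 12% × 22% = 1.0296% of Meridian Ventures LLC.
Chain via Beacon Energy Co. → Slate Foods Inc. (R1): 80% × 14% × 33% = 3.696% of Meridian Ventures LLC.
Chain via Orion Logistics SA → Summit Manufacturing Inc. (R1): 88% × 36% × 31% = 9.8208% of Meridian Ventures LLC.
Aggregating (R3): 1.0296% + 3.696% + 9.8208% = 14.5464%.

14.5464%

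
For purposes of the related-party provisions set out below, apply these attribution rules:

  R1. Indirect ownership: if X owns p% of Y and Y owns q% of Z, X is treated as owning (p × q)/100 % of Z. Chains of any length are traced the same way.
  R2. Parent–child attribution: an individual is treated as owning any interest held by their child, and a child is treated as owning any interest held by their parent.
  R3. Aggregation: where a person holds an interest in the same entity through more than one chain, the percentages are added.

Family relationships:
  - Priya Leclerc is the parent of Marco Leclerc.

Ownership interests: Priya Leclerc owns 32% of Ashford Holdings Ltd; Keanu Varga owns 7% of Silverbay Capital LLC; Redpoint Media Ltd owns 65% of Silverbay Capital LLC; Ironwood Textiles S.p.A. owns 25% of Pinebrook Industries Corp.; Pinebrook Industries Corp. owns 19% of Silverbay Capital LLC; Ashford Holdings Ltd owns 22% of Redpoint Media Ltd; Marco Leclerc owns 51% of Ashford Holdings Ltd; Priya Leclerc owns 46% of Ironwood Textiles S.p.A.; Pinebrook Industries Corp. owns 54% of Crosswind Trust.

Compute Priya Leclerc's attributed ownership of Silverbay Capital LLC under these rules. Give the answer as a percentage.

By parent–child attribution (R2), Priya Leclerc is treated as also owning Marco Leclerc's interest in Ashford Holdings Ltd, giving 32% + 51% = 83%.
Chain via Ironwood Textiles S.p.A. → Pinebrook Industries Corp. (R1): 46% × 25% × 19% = 2.185% of Silverbay Capital LLC.
Chain via Ashford Holdings Ltd → Redpoint Media Ltd (R1): 83% × 22% × 65% = 11.869% of Silverbay Capital LLC.
Aggregating (R3): 2.185% + 11.869% = 14.054%.

14.054%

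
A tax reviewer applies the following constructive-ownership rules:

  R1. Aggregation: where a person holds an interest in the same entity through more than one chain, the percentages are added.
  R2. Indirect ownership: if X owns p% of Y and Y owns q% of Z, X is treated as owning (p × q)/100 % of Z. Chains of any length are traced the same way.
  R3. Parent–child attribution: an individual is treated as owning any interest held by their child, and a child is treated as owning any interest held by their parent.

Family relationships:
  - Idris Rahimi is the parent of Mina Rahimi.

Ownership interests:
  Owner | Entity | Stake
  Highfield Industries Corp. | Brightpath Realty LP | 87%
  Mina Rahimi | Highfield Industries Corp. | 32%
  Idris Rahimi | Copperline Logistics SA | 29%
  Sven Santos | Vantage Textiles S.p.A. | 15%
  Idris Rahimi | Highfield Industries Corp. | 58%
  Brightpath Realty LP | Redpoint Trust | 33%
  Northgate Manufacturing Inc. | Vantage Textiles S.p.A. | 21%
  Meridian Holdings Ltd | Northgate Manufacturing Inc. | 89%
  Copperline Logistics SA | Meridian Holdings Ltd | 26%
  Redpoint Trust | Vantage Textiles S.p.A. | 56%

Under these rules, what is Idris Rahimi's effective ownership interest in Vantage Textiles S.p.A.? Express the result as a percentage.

By parent–child attribution (R3), Idris Rahimi is treated as also owning Mina Rahimi's interest in Highfield Industries Corp, giving 58% + 32% = 90%.
Chain via Highfield Industries Corp. → Brightpath Realty LP → Redpoint Trust (R2): 90% × 87% × 33% × 56% = 14.46984% of Vantage Textiles S.p.A.
Chain via Copperline Logistics SA → Meridian Holdings Ltd → Northgate Manufacturing Inc. (R2): 29% × 26% × 89% × 21% = 1.409226% of Vantage Textiles S.p.A.
Aggregating (R1): 14.46984% + 1.409226% = 15.879066%.

15.879066%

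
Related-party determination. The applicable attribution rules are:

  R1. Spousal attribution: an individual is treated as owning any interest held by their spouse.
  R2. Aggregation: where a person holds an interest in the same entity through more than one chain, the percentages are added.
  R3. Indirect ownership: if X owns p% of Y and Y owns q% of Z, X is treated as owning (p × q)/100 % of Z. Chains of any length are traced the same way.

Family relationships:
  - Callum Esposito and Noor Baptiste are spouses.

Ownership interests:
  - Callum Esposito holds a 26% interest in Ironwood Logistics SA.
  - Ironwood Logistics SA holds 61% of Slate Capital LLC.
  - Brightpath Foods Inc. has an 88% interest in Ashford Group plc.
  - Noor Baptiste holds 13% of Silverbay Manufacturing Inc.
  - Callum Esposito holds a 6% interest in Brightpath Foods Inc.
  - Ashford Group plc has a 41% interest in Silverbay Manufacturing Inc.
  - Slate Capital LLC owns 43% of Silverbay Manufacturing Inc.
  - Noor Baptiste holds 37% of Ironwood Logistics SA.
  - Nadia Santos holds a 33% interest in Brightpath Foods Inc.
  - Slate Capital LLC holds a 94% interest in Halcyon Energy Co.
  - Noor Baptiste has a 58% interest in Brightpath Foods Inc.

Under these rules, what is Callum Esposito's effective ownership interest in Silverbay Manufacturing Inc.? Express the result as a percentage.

52.6161%

By spousal attribution (R1), Callum Esposito is treated as also owning Noor Baptiste's interest in Ironwood Logistics SA, giving 26% + 37% = 63%.
By spousal attribution (R1), Callum Esposito is treated as also owning Noor Baptiste's interest in Brightpath Foods Inc, giving 6% + 58% = 64%.
By spousal attribution (R1), Callum Esposito is treated as owning Noor Baptiste's 13% interest in Silverbay Manufacturing Inc.
Chain via Ironwood Logistics SA → Slate Capital LLC (R3): 63% × 61% × 43% = 16.5249% of Silverbay Manufacturing Inc.
Chain via Brightpath Foods Inc. → Ashford Group plc (R3): 64% × 88% × 41% = 23.0912% of Silverbay Manufacturing Inc.
Direct interest in Silverbay Manufacturing Inc: 13%.
Aggregating (R2): 16.5249% + 23.0912% + 13% = 52.6161%.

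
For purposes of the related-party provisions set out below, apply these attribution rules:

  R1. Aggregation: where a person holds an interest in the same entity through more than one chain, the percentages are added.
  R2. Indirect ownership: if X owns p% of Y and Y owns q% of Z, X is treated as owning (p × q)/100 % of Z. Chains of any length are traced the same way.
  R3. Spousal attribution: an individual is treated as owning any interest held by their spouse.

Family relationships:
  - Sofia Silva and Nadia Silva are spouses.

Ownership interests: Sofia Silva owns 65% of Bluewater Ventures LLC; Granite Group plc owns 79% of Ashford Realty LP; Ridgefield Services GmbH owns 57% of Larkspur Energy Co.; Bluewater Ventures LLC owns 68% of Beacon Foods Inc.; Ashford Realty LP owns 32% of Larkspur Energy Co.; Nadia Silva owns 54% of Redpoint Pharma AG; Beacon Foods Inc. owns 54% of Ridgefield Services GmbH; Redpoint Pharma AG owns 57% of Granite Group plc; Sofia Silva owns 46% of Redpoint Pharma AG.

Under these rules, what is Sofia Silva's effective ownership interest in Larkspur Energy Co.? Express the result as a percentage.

28.01436%

By spousal attribution (R3), Sofia Silva is treated as also owning Nadia Silva's interest in Redpoint Pharma AG, giving 46% + 54% = 100%.
Chain via Bluewater Ventures LLC → Beacon Foods Inc. → Ridgefield Services GmbH (R2): 65% × 68% × 54% × 57% = 13.60476% of Larkspur Energy Co.
Chain via Redpoint Pharma AG → Granite Group plc → Ashford Realty LP (R2): 100% × 57% × 79% × 32% = 14.4096% of Larkspur Energy Co.
Aggregating (R1): 13.60476% + 14.4096% = 28.01436%.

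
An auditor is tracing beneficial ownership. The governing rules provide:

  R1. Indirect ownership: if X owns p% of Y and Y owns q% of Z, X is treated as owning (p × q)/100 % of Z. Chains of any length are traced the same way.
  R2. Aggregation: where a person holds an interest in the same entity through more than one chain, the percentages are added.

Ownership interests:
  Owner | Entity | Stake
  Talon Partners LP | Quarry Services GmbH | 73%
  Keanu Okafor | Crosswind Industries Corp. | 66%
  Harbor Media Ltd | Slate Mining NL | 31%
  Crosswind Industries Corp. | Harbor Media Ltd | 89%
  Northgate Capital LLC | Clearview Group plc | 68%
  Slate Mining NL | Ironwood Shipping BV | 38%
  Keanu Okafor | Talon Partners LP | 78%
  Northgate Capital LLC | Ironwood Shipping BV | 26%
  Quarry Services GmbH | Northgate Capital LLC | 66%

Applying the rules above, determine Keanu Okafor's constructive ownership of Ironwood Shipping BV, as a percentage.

16.690476%

Chain via Crosswind Industries Corp. → Harbor Media Ltd → Slate Mining NL (R1): 66% × 89% × 31% × 38% = 6.919572% of Ironwood Shipping BV.
Chain via Talon Partners LP → Quarry Services GmbH → Northgate Capital LLC (R1): 78% × 73% × 66% × 26% = 9.770904% of Ironwood Shipping BV.
Aggregating (R2): 6.919572% + 9.770904% = 16.690476%.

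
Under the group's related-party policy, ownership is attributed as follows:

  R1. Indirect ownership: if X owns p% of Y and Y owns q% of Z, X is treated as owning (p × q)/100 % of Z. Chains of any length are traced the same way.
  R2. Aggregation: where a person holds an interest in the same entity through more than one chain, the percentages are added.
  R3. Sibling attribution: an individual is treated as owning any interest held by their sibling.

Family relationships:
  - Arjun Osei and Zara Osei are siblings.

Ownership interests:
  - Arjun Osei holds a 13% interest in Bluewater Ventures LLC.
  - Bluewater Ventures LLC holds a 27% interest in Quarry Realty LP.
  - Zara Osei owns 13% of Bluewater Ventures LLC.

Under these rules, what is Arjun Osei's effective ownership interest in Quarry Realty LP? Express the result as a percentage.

7.02%

By sibling attribution (R3), Arjun Osei is treated as also owning Zara Osei's interest in Bluewater Ventures LLC, giving 13% + 13% = 26%.
Chain via Bluewater Ventures LLC (R1): 26% × 27% = 7.02% of Quarry Realty LP.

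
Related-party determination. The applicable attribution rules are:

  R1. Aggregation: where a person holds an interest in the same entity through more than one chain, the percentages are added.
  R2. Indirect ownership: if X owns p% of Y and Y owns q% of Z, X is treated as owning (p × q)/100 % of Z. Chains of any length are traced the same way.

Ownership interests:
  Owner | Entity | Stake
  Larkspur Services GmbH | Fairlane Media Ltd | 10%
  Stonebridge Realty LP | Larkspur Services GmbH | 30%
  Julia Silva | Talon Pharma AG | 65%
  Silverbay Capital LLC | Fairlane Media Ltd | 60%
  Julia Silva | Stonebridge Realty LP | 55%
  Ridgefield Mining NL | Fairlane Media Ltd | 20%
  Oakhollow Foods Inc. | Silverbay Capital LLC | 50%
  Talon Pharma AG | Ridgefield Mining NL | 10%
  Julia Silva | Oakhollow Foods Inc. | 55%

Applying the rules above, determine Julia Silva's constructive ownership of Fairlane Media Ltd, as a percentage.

Chain via Oakhollow Foods Inc. → Silverbay Capital LLC (R2): 55% × 50% × 60% = 16.5% of Fairlane Media Ltd.
Chain via Stonebridge Realty LP → Larkspur Services GmbH (R2): 55% × 30% × 10% = 1.65% of Fairlane Media Ltd.
Chain via Talon Pharma AG → Ridgefield Mining NL (R2): 65% × 10% × 20% = 1.3% of Fairlane Media Ltd.
Aggregating (R1): 16.5% + 1.65% + 1.3% = 19.45%.

19.45%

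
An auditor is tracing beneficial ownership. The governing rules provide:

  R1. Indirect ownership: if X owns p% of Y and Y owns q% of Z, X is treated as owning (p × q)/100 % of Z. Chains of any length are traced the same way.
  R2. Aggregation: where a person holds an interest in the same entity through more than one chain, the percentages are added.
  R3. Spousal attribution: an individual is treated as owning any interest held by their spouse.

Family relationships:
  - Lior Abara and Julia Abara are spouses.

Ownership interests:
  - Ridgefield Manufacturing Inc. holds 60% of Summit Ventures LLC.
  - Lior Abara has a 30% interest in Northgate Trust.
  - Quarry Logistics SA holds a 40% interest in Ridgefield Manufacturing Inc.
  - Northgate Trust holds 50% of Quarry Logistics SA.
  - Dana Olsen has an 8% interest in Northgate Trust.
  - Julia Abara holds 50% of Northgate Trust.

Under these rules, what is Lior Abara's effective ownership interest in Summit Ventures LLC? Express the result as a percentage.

9.6%

By spousal attribution (R3), Lior Abara is treated as also owning Julia Abara's interest in Northgate Trust, giving 30% + 50% = 80%.
Chain via Northgate Trust → Quarry Logistics SA → Ridgefield Manufacturing Inc. (R1): 80% × 50% × 40% × 60% = 9.6% of Summit Ventures LLC.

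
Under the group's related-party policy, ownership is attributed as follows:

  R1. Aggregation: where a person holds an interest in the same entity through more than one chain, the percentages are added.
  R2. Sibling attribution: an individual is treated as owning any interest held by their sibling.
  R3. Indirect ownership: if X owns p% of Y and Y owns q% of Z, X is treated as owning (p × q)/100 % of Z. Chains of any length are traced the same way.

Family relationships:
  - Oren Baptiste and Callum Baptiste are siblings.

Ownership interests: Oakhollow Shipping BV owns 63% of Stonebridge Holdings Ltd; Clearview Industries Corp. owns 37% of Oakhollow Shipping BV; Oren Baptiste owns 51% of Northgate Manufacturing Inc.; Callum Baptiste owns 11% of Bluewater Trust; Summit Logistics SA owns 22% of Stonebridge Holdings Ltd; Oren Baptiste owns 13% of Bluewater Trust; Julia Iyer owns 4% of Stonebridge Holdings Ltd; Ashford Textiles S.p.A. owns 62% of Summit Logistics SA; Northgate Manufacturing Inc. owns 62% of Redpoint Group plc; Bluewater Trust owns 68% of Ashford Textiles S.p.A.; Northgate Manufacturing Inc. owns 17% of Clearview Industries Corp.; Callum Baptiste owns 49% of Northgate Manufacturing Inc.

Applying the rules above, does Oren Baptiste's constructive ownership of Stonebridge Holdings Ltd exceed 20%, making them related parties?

No

By sibling attribution (R2), Oren Baptiste is treated as also owning Callum Baptiste's interest in Northgate Manufacturing Inc, giving 51% + 49% = 100%.
By sibling attribution (R2), Oren Baptiste is treated as also owning Callum Baptiste's interest in Bluewater Trust, giving 13% + 11% = 24%.
Chain via Northgate Manufacturing Inc. → Clearview Industries Corp. → Oakhollow Shipping BV (R3): 100% × 17% × 37% × 63% = 3.9627% of Stonebridge Holdings Ltd.
Chain via Bluewater Trust → Ashford Textiles S.p.A. → Summit Logistics SA (R3): 24% × 68% × 62% × 22% = 2.226048% of Stonebridge Holdings Ltd.
Aggregating (R1): 3.9627% + 2.226048% = 6.188748%.
6.188748% does not exceed the 20% threshold, so Oren is not a related party to Stonebridge Holdings Ltd.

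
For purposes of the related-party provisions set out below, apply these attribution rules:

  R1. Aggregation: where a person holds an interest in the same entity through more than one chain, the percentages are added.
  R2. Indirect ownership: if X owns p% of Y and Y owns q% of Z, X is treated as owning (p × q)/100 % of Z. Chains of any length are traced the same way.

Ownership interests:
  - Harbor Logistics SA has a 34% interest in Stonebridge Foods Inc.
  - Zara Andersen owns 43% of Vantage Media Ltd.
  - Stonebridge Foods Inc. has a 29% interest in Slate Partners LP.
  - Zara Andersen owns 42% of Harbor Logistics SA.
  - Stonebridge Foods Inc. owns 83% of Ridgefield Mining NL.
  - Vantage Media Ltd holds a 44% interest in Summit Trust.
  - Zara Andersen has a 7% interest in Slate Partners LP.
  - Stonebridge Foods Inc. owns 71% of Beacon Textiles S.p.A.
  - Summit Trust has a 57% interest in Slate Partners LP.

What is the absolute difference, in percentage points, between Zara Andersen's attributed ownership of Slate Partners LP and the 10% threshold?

11.9256

Chain via Vantage Media Ltd → Summit Trust (R2): 43% × 44% × 57% = 10.7844% of Slate Partners LP.
Chain via Harbor Logistics SA → Stonebridge Foods Inc. (R2): 42% × 34% × 29% = 4.1412% of Slate Partners LP.
Direct interest in Slate Partners LP: 7%.
Aggregating (R1): 10.7844% + 4.1412% + 7% = 21.9256%.
21.9256% exceeds the 10% threshold by 11.9256 percentage points.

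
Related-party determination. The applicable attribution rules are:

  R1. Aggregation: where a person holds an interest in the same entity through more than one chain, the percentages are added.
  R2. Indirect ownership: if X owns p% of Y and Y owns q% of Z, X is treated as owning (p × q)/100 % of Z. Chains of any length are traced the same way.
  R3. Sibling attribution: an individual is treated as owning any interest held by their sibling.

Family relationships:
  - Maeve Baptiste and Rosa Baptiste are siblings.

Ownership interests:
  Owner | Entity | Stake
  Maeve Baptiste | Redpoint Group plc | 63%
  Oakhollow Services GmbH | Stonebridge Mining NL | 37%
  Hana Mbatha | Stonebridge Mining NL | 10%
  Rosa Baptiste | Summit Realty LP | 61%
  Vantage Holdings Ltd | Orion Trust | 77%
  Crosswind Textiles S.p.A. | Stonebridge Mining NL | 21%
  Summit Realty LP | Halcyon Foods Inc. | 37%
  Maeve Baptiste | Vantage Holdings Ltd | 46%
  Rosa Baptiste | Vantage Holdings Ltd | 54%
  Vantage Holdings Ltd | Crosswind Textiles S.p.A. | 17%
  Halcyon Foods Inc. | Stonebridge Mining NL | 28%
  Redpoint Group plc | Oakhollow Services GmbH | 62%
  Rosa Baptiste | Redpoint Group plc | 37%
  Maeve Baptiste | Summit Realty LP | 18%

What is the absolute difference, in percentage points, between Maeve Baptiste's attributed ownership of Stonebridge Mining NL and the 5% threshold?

29.6944

By sibling attribution (R3), Maeve Baptiste is treated as also owning Rosa Baptiste's interest in Summit Realty LP, giving 18% + 61% = 79%.
By sibling attribution (R3), Maeve Baptiste is treated as also owning Rosa Baptiste's interest in Vantage Holdings Ltd, giving 46% + 54% = 100%.
By sibling attribution (R3), Maeve Baptiste is treated as also owning Rosa Baptiste's interest in Redpoint Group plc, giving 63% + 37% = 100%.
Chain via Summit Realty LP → Halcyon Foods Inc. (R2): 79% × 37% × 28% = 8.1844% of Stonebridge Mining NL.
Chain via Vantage Holdings Ltd → Crosswind Textiles S.p.A. (R2): 100% × 17% × 21% = 3.57% of Stonebridge Mining NL.
Chain via Redpoint Group plc → Oakhollow Services GmbH (R2): 100% × 62% × 37% = 22.94% of Stonebridge Mining NL.
Aggregating (R1): 8.1844% + 3.57% + 22.94% = 34.6944%.
34.6944% exceeds the 5% threshold by 29.6944 percentage points.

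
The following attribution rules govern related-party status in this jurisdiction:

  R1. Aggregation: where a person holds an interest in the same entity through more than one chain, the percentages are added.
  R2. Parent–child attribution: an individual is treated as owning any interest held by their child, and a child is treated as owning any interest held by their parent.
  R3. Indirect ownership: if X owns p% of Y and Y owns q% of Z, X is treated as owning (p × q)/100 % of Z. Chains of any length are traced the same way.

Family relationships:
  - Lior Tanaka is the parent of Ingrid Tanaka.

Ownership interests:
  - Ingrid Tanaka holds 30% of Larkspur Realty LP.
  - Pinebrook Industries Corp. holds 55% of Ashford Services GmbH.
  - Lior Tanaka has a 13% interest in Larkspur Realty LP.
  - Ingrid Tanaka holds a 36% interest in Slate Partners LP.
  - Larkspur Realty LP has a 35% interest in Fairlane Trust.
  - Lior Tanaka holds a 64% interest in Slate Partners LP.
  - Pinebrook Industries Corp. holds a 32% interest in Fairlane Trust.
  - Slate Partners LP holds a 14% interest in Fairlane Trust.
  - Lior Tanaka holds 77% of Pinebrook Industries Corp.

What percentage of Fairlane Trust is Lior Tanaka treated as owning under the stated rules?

By parent–child attribution (R2), Lior Tanaka is treated as also owning Ingrid Tanaka's interest in Slate Partners LP, giving 64% + 36% = 100%.
By parent–child attribution (R2), Lior Tanaka is treated as also owning Ingrid Tanaka's interest in Larkspur Realty LP, giving 13% + 30% = 43%.
Chain via Slate Partners LP (R3): 100% × 14% = 14% of Fairlane Trust.
Chain via Pinebrook Industries Corp. (R3): 77% × 32% = 24.64% of Fairlane Trust.
Chain via Larkspur Realty LP (R3): 43% × 35% = 15.05% of Fairlane Trust.
Aggregating (R1): 14% + 24.64% + 15.05% = 53.69%.

53.69%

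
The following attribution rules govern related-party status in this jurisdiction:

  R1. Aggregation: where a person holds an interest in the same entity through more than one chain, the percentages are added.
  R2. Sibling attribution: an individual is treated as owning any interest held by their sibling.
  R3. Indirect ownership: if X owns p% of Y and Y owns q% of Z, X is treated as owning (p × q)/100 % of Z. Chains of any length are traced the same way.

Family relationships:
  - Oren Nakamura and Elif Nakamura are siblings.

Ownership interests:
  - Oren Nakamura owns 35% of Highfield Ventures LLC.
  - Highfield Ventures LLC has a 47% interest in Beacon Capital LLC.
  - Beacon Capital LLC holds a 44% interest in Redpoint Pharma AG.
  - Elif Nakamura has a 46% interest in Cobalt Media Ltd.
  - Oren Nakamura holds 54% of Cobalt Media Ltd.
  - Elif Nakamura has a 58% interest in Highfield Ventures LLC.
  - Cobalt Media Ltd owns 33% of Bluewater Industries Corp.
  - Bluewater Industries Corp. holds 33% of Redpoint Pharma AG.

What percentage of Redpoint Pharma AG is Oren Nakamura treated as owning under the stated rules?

By sibling attribution (R2), Oren Nakamura is treated as also owning Elif Nakamura's interest in Highfield Ventures LLC, giving 35% + 58% = 93%.
By sibling attribution (R2), Oren Nakamura is treated as also owning Elif Nakamura's interest in Cobalt Media Ltd, giving 54% + 46% = 100%.
Chain via Highfield Ventures LLC → Beacon Capital LLC (R3): 93% × 47% × 44% = 19.2324% of Redpoint Pharma AG.
Chain via Cobalt Media Ltd → Bluewater Industries Corp. (R3): 100% × 33% × 33% = 10.89% of Redpoint Pharma AG.
Aggregating (R1): 19.2324% + 10.89% = 30.1224%.

30.1224%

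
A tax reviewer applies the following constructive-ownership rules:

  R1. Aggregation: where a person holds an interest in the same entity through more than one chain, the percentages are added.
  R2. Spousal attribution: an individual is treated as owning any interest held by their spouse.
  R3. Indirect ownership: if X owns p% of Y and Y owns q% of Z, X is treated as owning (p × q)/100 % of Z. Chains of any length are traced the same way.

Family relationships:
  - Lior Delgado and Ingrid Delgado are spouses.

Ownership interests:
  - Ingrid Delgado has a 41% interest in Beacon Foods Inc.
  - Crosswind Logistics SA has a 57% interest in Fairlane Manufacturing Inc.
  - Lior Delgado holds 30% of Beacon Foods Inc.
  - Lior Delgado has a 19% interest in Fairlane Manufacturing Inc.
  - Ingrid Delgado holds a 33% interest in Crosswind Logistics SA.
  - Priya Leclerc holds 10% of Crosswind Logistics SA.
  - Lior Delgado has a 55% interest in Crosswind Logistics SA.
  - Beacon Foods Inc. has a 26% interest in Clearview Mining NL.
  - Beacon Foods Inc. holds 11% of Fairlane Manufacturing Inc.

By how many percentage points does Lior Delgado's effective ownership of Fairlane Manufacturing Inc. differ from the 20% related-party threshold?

56.97

By spousal attribution (R2), Lior Delgado is treated as also owning Ingrid Delgado's interest in Crosswind Logistics SA, giving 55% + 33% = 88%.
By spousal attribution (R2), Lior Delgado is treated as also owning Ingrid Delgado's interest in Beacon Foods Inc, giving 30% + 41% = 71%.
Chain via Crosswind Logistics SA (R3): 88% × 57% = 50.16% of Fairlane Manufacturing Inc.
Chain via Beacon Foods Inc. (R3): 71% × 11% = 7.81% of Fairlane Manufacturing Inc.
Direct interest in Fairlane Manufacturing Inc: 19%.
Aggregating (R1): 50.16% + 7.81% + 19% = 76.97%.
76.97% exceeds the 20% threshold by 56.97 percentage points.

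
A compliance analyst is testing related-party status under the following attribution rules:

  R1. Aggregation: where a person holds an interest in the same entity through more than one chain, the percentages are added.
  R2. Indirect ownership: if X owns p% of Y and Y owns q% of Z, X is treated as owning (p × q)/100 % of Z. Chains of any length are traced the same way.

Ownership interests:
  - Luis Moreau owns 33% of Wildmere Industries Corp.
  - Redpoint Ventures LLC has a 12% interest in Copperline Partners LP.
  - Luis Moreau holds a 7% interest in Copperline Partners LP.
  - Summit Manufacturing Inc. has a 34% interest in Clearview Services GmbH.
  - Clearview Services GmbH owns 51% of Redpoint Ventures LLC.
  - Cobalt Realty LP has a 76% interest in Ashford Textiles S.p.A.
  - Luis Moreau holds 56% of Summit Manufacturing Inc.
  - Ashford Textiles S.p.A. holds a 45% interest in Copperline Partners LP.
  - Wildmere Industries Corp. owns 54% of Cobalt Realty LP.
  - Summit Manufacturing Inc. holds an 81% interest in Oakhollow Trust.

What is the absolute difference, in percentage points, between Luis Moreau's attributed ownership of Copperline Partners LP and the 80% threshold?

Chain via Summit Manufacturing Inc. → Clearview Services GmbH → Redpoint Ventures LLC (R2): 56% × 34% × 51% × 12% = 1.165248% of Copperline Partners LP.
Chain via Wildmere Industries Corp. → Cobalt Realty LP → Ashford Textiles S.p.A. (R2): 33% × 54% × 76% × 45% = 6.09444% of Copperline Partners LP.
Direct interest in Copperline Partners LP: 7%.
Aggregating (R1): 1.165248% + 6.09444% + 7% = 14.259688%.
14.259688% falls short of the 80% threshold by 65.740312 percentage points.

65.740312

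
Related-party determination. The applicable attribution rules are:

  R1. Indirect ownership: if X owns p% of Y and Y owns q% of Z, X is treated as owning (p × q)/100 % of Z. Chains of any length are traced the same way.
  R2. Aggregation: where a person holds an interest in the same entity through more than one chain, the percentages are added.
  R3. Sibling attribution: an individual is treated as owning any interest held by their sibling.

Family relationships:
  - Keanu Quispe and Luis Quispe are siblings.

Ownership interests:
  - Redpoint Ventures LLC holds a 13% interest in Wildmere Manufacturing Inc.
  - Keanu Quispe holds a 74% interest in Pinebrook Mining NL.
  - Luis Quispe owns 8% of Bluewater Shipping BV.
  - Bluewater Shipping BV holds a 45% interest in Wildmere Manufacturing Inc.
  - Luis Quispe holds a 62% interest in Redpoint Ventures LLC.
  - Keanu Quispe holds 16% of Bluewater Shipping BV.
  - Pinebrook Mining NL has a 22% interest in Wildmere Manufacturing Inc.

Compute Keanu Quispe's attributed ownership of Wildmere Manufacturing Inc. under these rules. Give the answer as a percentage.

By sibling attribution (R3), Keanu Quispe is treated as also owning Luis Quispe's interest in Bluewater Shipping BV, giving 16% + 8% = 24%.
By sibling attribution (R3), Keanu Quispe is treated as owning Luis Quispe's 62% interest in Redpoint Ventures LLC.
Chain via Pinebrook Mining NL (R1): 74% × 22% = 16.28% of Wildmere Manufacturing Inc.
Chain via Bluewater Shipping BV (R1): 24% × 45% = 10.8% of Wildmere Manufacturing Inc.
Chain via Redpoint Ventures LLC (R1): 62% × 13% = 8.06% of Wildmere Manufacturing Inc.
Aggregating (R2): 16.28% + 10.8% + 8.06% = 35.14%.

35.14%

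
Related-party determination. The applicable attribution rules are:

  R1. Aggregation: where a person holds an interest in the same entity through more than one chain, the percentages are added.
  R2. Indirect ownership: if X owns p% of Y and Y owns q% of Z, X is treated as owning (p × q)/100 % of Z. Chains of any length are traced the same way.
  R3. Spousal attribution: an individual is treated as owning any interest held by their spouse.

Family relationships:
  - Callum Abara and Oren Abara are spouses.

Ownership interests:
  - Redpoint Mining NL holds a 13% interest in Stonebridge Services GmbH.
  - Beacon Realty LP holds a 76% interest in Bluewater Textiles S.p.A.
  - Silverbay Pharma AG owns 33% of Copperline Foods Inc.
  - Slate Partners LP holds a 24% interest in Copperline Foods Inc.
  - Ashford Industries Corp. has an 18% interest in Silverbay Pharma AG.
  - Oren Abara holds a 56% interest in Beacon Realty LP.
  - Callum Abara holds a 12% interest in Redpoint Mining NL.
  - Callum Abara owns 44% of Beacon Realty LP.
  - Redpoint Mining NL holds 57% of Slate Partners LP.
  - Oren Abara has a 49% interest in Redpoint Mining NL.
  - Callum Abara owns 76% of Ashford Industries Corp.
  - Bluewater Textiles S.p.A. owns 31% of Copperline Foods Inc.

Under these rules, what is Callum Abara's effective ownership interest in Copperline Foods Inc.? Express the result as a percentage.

36.4192%

By spousal attribution (R3), Callum Abara is treated as also owning Oren Abara's interest in Redpoint Mining NL, giving 12% + 49% = 61%.
By spousal attribution (R3), Callum Abara is treated as also owning Oren Abara's interest in Beacon Realty LP, giving 44% + 56% = 100%.
Chain via Redpoint Mining NL → Slate Partners LP (R2): 61% × 57% × 24% = 8.3448% of Copperline Foods Inc.
Chain via Beacon Realty LP → Bluewater Textiles S.p.A. (R2): 100% × 76% × 31% = 23.56% of Copperline Foods Inc.
Chain via Ashford Industries Corp. → Silverbay Pharma AG (R2): 76% × 18% × 33% = 4.5144% of Copperline Foods Inc.
Aggregating (R1): 8.3448% + 23.56% + 4.5144% = 36.4192%.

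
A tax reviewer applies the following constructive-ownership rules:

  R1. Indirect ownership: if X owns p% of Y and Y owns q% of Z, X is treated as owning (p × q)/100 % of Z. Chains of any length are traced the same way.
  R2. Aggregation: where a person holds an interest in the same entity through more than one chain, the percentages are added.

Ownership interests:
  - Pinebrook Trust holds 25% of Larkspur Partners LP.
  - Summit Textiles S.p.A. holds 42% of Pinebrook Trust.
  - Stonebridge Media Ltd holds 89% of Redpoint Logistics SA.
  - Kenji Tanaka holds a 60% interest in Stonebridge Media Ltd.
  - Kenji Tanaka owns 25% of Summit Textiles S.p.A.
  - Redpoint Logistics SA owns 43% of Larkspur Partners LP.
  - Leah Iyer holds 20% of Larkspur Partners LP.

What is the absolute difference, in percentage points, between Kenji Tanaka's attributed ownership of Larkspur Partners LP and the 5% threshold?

20.587

Chain via Stonebridge Media Ltd → Redpoint Logistics SA (R1): 60% × 89% × 43% = 22.962% of Larkspur Partners LP.
Chain via Summit Textiles S.p.A. → Pinebrook Trust (R1): 25% × 42% × 25% = 2.625% of Larkspur Partners LP.
Aggregating (R2): 22.962% + 2.625% = 25.587%.
25.587% exceeds the 5% threshold by 20.587 percentage points.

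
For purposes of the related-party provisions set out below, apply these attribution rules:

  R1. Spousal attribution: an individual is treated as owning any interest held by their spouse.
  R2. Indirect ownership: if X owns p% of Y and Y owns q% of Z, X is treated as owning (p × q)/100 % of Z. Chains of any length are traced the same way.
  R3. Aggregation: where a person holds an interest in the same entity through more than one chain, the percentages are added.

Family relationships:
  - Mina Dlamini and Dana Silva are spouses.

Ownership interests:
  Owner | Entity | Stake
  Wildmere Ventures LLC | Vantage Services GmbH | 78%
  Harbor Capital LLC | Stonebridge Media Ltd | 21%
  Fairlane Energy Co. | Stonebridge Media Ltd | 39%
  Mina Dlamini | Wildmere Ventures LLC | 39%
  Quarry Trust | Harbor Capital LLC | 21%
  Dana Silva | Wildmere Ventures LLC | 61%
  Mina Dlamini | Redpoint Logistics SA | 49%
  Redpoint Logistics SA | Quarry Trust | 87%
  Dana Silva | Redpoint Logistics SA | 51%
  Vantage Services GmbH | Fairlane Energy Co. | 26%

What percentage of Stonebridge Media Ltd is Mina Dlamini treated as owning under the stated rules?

By spousal attribution (R1), Mina Dlamini is treated as also owning Dana Silva's interest in Redpoint Logistics SA, giving 49% + 51% = 100%.
By spousal attribution (R1), Mina Dlamini is treated as also owning Dana Silva's interest in Wildmere Ventures LLC, giving 39% + 61% = 100%.
Chain via Redpoint Logistics SA → Quarry Trust → Harbor Capital LLC (R2): 100% × 87% × 21% × 21% = 3.8367% of Stonebridge Media Ltd.
Chain via Wildmere Ventures LLC → Vantage Services GmbH → Fairlane Energy Co. (R2): 100% × 78% × 26% × 39% = 7.9092% of Stonebridge Media Ltd.
Aggregating (R3): 3.8367% + 7.9092% = 11.7459%.

11.7459%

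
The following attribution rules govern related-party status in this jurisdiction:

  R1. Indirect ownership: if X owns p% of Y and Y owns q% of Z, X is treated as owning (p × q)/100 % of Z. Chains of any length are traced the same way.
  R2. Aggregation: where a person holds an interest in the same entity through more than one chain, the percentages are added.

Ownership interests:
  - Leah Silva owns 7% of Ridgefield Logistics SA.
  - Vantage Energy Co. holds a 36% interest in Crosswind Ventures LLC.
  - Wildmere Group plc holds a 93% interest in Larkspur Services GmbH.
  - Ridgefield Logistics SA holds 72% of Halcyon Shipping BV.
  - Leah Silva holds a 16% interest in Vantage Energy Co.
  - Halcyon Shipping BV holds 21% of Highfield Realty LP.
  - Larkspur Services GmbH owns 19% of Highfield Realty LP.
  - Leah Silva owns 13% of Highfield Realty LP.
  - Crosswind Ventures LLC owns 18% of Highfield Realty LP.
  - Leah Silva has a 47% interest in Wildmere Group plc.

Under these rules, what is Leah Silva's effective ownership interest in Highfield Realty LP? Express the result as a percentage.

Chain via Ridgefield Logistics SA → Halcyon Shipping BV (R1): 7% × 72% × 21% = 1.0584% of Highfield Realty LP.
Chain via Wildmere Group plc → Larkspur Services GmbH (R1): 47% × 93% × 19% = 8.3049% of Highfield Realty LP.
Chain via Vantage Energy Co. → Crosswind Ventures LLC (R1): 16% × 36% × 18% = 1.0368% of Highfield Realty LP.
Direct interest in Highfield Realty LP: 13%.
Aggregating (R2): 1.0584% + 8.3049% + 1.0368% + 13% = 23.4001%.

23.4001%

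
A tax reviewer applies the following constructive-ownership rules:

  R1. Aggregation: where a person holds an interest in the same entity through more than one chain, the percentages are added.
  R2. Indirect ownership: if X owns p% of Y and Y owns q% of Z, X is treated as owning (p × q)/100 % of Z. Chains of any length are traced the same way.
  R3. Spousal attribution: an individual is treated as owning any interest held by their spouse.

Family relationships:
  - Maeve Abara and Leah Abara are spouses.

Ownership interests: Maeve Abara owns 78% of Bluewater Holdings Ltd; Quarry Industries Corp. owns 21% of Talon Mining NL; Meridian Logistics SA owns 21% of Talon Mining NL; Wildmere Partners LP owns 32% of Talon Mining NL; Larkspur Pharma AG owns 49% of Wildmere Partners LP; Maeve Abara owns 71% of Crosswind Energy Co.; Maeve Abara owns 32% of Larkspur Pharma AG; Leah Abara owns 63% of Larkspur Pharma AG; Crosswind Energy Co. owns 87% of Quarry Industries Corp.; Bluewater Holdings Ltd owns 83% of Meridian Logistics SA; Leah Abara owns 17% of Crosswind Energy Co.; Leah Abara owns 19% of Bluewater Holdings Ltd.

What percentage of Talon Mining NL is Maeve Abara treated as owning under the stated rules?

47.8807%

By spousal attribution (R3), Maeve Abara is treated as also owning Leah Abara's interest in Crosswind Energy Co, giving 71% + 17% = 88%.
By spousal attribution (R3), Maeve Abara is treated as also owning Leah Abara's interest in Bluewater Holdings Ltd, giving 78% + 19% = 97%.
By spousal attribution (R3), Maeve Abara is treated as also owning Leah Abara's interest in Larkspur Pharma AG, giving 32% + 63% = 95%.
Chain via Crosswind Energy Co. → Quarry Industries Corp. (R2): 88% × 87% × 21% = 16.0776% of Talon Mining NL.
Chain via Bluewater Holdings Ltd → Meridian Logistics SA (R2): 97% × 83% × 21% = 16.9071% of Talon Mining NL.
Chain via Larkspur Pharma AG → Wildmere Partners LP (R2): 95% × 49% × 32% = 14.896% of Talon Mining NL.
Aggregating (R1): 16.0776% + 16.9071% + 14.896% = 47.8807%.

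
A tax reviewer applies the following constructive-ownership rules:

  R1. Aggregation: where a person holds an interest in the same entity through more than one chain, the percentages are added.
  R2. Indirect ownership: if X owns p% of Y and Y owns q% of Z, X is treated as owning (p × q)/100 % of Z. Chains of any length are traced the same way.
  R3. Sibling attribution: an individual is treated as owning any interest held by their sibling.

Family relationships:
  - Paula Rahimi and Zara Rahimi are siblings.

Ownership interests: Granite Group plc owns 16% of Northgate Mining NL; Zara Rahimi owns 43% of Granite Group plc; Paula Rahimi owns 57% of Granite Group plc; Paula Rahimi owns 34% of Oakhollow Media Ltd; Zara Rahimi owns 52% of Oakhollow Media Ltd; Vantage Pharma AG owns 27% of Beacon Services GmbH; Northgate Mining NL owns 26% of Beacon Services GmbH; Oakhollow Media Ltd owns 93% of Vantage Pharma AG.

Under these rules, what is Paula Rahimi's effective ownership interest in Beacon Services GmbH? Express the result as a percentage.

25.7546%

By sibling attribution (R3), Paula Rahimi is treated as also owning Zara Rahimi's interest in Granite Group plc, giving 57% + 43% = 100%.
By sibling attribution (R3), Paula Rahimi is treated as also owning Zara Rahimi's interest in Oakhollow Media Ltd, giving 34% + 52% = 86%.
Chain via Granite Group plc → Northgate Mining NL (R2): 100% × 16% × 26% = 4.16% of Beacon Services GmbH.
Chain via Oakhollow Media Ltd → Vantage Pharma AG (R2): 86% × 93% × 27% = 21.5946% of Beacon Services GmbH.
Aggregating (R1): 4.16% + 21.5946% = 25.7546%.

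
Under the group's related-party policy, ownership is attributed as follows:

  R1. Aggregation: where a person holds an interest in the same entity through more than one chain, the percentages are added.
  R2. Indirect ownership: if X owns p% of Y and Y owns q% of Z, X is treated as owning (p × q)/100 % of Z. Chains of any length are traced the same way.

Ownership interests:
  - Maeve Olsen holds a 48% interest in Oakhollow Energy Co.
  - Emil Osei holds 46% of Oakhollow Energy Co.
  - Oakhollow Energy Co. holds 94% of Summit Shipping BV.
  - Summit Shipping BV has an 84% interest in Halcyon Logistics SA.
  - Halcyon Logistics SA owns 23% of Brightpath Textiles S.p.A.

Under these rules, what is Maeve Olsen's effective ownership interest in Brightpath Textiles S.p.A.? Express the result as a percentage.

Chain via Oakhollow Energy Co. → Summit Shipping BV → Halcyon Logistics SA (R2): 48% × 94% × 84% × 23% = 8.717184% of Brightpath Textiles S.p.A.

8.717184%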